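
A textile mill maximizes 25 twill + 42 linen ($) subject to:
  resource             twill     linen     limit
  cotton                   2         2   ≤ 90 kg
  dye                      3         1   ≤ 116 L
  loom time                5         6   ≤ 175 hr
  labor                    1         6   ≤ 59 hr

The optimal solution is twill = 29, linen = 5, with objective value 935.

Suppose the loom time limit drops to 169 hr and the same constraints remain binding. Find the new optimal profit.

908

At the optimum: cotton uses 68 of 90 (slack = 22); dye uses 92 of 116 (slack = 24); loom time uses 175 of 175 (binding); labor uses 59 of 59 (binding).
By complementary slackness, y = 0 for the non-binding constraints.
From A_Bᵀ y = c: 5·y_loom time + 1·y_labor = 25; 6·y_loom time + 6·y_labor = 42.
This yields shadow prices y_loom time = 4.5, y_labor = 2.5.
Δz = y_loom time·Δb = 4.5 × (-6) = -27, so new z* = 935 − 27 = 908.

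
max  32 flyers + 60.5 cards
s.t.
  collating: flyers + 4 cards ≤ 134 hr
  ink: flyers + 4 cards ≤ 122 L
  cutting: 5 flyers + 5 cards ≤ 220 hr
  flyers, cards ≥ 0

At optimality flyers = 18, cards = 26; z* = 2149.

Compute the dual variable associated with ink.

9.5

At the optimum: collating uses 122 of 134 (slack = 12); ink uses 122 of 122 (binding); cutting uses 220 of 220 (binding).
Since collating is not tight, its dual is 0.
From A_Bᵀ y = c: 1·y_ink + 5·y_cutting = 32; 4·y_ink + 5·y_cutting = 60.5.
→ y_ink = 9.5 and y_cutting = 4.5.
Shadow price of ink = 9.5.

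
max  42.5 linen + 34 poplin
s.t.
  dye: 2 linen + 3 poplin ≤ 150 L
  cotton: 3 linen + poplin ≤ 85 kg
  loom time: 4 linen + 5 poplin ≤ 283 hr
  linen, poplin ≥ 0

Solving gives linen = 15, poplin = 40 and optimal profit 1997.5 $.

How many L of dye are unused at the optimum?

dye used = 2·15 + 3·40 = 150; slack = 150 − 150 = 0.

0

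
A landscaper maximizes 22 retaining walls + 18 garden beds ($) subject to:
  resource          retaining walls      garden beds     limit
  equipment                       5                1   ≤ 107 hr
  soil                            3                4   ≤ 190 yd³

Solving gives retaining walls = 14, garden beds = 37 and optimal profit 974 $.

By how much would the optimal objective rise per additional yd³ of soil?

Both equipment and soil are binding at x*.
From A_Bᵀ y = c: 5·y_equipment + 3·y_soil = 22; 1·y_equipment + 4·y_soil = 18.
→ y_equipment = 2 and y_soil = 4.
Shadow price of soil = 4.

4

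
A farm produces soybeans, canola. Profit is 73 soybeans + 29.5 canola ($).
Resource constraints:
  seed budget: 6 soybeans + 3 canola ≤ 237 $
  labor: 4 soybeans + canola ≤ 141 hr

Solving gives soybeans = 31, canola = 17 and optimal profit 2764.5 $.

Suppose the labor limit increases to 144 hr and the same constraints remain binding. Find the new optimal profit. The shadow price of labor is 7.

Δb = 3, so new z* = 2764.5 + (7)·(3) = 2764.5 + 21 = 2785.5.

2785.5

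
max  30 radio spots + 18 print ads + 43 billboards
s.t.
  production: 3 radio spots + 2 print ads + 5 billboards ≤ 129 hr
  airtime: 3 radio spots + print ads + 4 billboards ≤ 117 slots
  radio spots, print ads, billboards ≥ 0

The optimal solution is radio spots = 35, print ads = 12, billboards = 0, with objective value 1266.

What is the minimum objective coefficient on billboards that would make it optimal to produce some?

Both production and airtime are binding at x*.
Dual feasibility on the basic columns requires 3·y_production + 3·y_airtime = 30, 2·y_production + 1·y_airtime = 18.
Solving: y_production = 8, y_airtime = 2.
billboards enters the basis when its profit ≥ yᵀa₃ = 8·5 + 2·4 = 48.

48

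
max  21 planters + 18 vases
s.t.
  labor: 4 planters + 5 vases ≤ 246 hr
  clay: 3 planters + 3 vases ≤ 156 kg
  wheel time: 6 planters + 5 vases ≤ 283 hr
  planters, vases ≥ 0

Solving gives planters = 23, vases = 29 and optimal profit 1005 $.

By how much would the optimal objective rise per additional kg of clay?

1

Check each constraint at x*: labor 237/246 (slack 9); clay 156/156 (tight); wheel time 283/283 (tight).
By complementary slackness, y = 0 for the non-binding constraint.
Dual feasibility on the basic columns requires 3·y_clay + 6·y_wheel time = 21, 3·y_clay + 5·y_wheel time = 18.
Solving: y_clay = 1, y_wheel time = 3.
Shadow price of clay = 1.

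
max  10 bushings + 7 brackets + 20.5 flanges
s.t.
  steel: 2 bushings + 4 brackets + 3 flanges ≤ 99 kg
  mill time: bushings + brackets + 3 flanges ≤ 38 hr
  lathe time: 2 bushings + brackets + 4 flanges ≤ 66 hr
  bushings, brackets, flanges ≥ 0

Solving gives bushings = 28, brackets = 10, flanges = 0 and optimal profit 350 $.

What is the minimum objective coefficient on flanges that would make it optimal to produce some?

24

Binding: mill time and lathe time. Non-binding: steel (3 unused).
Slack constraints have shadow price 0 (complementary slackness).
The binding rows give the dual system: 1·y_mill time + 2·y_lathe time = 10 and 1·y_mill time + 1·y_lathe time = 7.
This yields shadow prices y_mill time = 4, y_lathe time = 3.
flanges enters the basis when its profit ≥ yᵀa₃ = 4·3 + 3·4 = 24.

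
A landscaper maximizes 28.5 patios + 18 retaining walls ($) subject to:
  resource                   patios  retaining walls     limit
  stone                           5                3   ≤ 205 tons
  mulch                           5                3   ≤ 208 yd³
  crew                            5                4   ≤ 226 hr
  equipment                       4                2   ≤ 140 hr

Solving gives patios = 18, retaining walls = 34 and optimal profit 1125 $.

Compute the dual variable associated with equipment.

At the optimum: stone uses 192 of 205 (slack = 13); mulch uses 192 of 208 (slack = 16); crew uses 226 of 226 (binding); equipment uses 140 of 140 (binding).
By complementary slackness, y = 0 for the non-binding constraints.
Dual feasibility on the basic columns requires 5·y_crew + 4·y_equipment = 28.5, 4·y_crew + 2·y_equipment = 18.
This yields shadow prices y_crew = 2.5, y_equipment = 4.
Shadow price of equipment = 4.

4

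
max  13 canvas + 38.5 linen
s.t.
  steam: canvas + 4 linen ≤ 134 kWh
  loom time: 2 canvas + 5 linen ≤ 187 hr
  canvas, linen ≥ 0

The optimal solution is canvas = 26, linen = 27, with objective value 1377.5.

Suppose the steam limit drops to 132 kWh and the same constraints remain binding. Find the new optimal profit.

Check each constraint at x*: steam 134/134 (tight); loom time 187/187 (tight).
From A_Bᵀ y = c: 1·y_steam + 2·y_loom time = 13; 4·y_steam + 5·y_loom time = 38.5.
→ y_steam = 4 and y_loom time = 4.5.
Δz = y_steam·Δb = 4 × (-2) = -8, so new z* = 1377.5 − 8 = 1369.5.

1369.5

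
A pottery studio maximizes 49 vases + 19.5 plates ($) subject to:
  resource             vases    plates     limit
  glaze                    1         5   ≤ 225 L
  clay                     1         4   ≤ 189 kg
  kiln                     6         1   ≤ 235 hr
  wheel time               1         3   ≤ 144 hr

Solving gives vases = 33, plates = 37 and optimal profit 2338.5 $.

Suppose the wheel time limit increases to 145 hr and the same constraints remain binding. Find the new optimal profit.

2342.5

Binding: kiln and wheel time. Non-binding: glaze (7 unused), clay (8 unused).
Since glaze, clay are not tight, their duals are 0.
The binding rows give the dual system: 6·y_kiln + 1·y_wheel time = 49 and 1·y_kiln + 3·y_wheel time = 19.5.
This yields shadow prices y_kiln = 7.5, y_wheel time = 4.
Δz = y_wheel time·Δb = 4 × (1) = 4, so new z* = 2338.5 + 4 = 2342.5.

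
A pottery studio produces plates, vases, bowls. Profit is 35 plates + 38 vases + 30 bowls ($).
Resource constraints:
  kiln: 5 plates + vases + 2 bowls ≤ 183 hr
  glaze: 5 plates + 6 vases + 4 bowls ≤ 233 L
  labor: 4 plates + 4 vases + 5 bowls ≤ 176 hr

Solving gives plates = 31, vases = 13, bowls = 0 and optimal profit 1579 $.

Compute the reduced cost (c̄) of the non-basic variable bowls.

-7

Check each constraint at x*: kiln 168/183 (slack 15); glaze 233/233 (tight); labor 176/176 (tight).
By complementary slackness, y = 0 for the non-binding constraint.
From A_Bᵀ y = c: 5·y_glaze + 4·y_labor = 35; 6·y_glaze + 4·y_labor = 38.
This yields shadow prices y_glaze = 3, y_labor = 5.
Reduced cost of bowls: c₃ − yᵀa₃ = 30 − (3·4 + 5·5) = 30 − 37 = -7.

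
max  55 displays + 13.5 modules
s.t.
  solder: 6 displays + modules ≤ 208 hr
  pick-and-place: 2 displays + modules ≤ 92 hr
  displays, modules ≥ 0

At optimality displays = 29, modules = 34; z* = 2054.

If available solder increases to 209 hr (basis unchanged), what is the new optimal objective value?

At the optimum: solder uses 208 of 208 (binding); pick-and-place uses 92 of 92 (binding).
Dual feasibility on the basic columns requires 6·y_solder + 2·y_pick-and-place = 55, 1·y_solder + 1·y_pick-and-place = 13.5.
Solving: y_solder = 7, y_pick-and-place = 6.5.
Δz = y_solder·Δb = 7 × (1) = 7, so new z* = 2054 + 7 = 2061.

2061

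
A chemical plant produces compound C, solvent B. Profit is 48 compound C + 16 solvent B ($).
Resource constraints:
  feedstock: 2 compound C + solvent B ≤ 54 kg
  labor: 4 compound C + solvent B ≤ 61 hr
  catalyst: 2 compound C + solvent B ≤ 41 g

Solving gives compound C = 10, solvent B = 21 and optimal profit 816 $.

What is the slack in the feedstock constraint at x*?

feedstock used = 2·10 + 1·21 = 41; slack = 54 − 41 = 13.

13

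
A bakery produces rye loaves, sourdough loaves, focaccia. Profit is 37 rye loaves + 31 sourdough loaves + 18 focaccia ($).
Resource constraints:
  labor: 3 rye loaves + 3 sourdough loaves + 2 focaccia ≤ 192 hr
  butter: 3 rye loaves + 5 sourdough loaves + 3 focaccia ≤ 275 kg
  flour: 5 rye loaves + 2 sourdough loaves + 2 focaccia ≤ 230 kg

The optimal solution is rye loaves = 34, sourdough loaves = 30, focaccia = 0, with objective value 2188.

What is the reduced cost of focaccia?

-4

Check each constraint at x*: labor 192/192 (tight); butter 252/275 (slack 23); flour 230/230 (tight).
Since butter is not tight, its dual is 0.
Dual feasibility on the basic columns requires 3·y_labor + 5·y_flour = 37, 3·y_labor + 2·y_flour = 31.
Solving: y_labor = 9, y_flour = 2.
Reduced cost of focaccia: c₃ − yᵀa₃ = 18 − (9·2 + 2·2) = 18 − 22 = -4.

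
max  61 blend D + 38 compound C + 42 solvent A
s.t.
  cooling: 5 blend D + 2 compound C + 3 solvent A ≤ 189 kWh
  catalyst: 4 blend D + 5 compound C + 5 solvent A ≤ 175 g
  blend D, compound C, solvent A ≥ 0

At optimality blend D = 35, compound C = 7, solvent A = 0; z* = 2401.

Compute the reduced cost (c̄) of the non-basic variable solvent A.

-5

Check each constraint at x*: cooling 189/189 (tight); catalyst 175/175 (tight).
Dual feasibility on the basic columns requires 5·y_cooling + 4·y_catalyst = 61, 2·y_cooling + 5·y_catalyst = 38.
Solving: y_cooling = 9, y_catalyst = 4.
Reduced cost of solvent A: c₃ − yᵀa₃ = 42 − (9·3 + 4·5) = 42 − 47 = -5.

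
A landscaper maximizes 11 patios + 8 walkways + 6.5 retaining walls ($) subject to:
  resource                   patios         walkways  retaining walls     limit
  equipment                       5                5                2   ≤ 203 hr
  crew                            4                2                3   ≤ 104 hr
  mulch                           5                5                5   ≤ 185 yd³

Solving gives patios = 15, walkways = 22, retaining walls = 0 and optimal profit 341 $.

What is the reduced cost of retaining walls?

-3

Check each constraint at x*: equipment 185/203 (slack 18); crew 104/104 (tight); mulch 185/185 (tight).
Slack constraints have shadow price 0 (complementary slackness).
Dual feasibility on the basic columns requires 4·y_crew + 5·y_mulch = 11, 2·y_crew + 5·y_mulch = 8.
This yields shadow prices y_crew = 1.5, y_mulch = 1.
Reduced cost of retaining walls: c₃ − yᵀa₃ = 6.5 − (1.5·3 + 1·5) = 6.5 − 9.5 = -3.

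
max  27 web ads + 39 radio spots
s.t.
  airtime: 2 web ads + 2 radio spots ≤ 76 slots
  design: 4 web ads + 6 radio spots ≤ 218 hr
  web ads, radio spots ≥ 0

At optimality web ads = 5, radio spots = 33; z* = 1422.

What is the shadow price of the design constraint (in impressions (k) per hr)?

Both airtime and design are binding at x*.
The binding rows give the dual system: 2·y_airtime + 4·y_design = 27 and 2·y_airtime + 6·y_design = 39.
→ y_airtime = 1.5 and y_design = 6.
Shadow price of design = 6.

6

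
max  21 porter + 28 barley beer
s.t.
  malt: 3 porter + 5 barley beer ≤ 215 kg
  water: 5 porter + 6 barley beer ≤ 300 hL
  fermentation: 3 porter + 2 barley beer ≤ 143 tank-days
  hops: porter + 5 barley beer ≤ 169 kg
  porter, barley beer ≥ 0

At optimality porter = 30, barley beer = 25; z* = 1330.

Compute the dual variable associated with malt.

2

Binding: malt and water. Non-binding: fermentation (3 unused), hops (14 unused).
Slack constraints have shadow price 0 (complementary slackness).
The binding rows give the dual system: 3·y_malt + 5·y_water = 21 and 5·y_malt + 6·y_water = 28.
This yields shadow prices y_malt = 2, y_water = 3.
Shadow price of malt = 2.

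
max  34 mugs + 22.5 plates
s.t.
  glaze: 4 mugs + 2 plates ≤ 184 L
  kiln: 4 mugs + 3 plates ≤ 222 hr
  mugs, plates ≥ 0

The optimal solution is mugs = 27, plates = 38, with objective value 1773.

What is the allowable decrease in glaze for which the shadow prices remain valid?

36

Binding constraints: glaze, kiln. The basis is B = [[4,2],[4,3]] with det 4.
Per unit decrease in glaze, x* moves by d = (-0.75, 1).
The basis stays optimal until mugs reaches 0; allowable decrease = 36 L.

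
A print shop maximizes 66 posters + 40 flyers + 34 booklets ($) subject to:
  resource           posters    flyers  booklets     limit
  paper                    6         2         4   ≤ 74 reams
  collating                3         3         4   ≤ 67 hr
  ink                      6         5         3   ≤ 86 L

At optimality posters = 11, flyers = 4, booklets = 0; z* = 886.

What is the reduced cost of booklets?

Check each constraint at x*: paper 74/74 (tight); collating 45/67 (slack 22); ink 86/86 (tight).
By complementary slackness, y = 0 for the non-binding constraint.
The binding rows give the dual system: 6·y_paper + 6·y_ink = 66 and 2·y_paper + 5·y_ink = 40.
→ y_paper = 5 and y_ink = 6.
Reduced cost of booklets: c₃ − yᵀa₃ = 34 − (5·4 + 6·3) = 34 − 38 = -4.

-4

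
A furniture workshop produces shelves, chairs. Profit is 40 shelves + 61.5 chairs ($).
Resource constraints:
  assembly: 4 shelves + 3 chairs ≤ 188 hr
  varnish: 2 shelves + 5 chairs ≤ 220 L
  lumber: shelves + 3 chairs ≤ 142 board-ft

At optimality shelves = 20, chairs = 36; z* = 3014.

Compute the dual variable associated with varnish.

Binding: assembly and varnish. Non-binding: lumber (14 unused).
Since lumber is not tight, its dual is 0.
Dual feasibility on the basic columns requires 4·y_assembly + 2·y_varnish = 40, 3·y_assembly + 5·y_varnish = 61.5.
This yields shadow prices y_assembly = 5.5, y_varnish = 9.
Shadow price of varnish = 9.

9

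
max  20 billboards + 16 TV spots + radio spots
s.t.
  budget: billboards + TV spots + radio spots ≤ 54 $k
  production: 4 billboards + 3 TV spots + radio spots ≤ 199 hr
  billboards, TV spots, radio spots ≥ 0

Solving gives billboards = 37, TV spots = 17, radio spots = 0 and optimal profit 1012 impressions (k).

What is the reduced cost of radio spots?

-7

Check each constraint at x*: budget 54/54 (tight); production 199/199 (tight).
Dual feasibility on the basic columns requires 1·y_budget + 4·y_production = 20, 1·y_budget + 3·y_production = 16.
Solving: y_budget = 4, y_production = 4.
Reduced cost of radio spots: c₃ − yᵀa₃ = 1 − (4·1 + 4·1) = 1 − 8 = -7.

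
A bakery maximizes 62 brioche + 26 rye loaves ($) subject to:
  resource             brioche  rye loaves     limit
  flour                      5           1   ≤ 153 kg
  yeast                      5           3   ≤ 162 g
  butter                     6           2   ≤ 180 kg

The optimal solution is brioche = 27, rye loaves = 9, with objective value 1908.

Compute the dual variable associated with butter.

At the optimum: flour uses 144 of 153 (slack = 9); yeast uses 162 of 162 (binding); butter uses 180 of 180 (binding).
By complementary slackness, y = 0 for the non-binding constraint.
The binding rows give the dual system: 5·y_yeast + 6·y_butter = 62 and 3·y_yeast + 2·y_butter = 26.
Solving: y_yeast = 4, y_butter = 7.
Shadow price of butter = 7.

7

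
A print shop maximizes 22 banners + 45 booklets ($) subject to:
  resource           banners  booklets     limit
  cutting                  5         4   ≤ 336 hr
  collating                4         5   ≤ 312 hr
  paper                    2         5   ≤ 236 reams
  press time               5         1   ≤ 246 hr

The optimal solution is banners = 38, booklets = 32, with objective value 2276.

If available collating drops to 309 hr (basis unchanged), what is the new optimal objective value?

2270

At the optimum: cutting uses 318 of 336 (slack = 18); collating uses 312 of 312 (binding); paper uses 236 of 236 (binding); press time uses 222 of 246 (slack = 24).
Since cutting, press time are not tight, their duals are 0.
Dual feasibility on the basic columns requires 4·y_collating + 2·y_paper = 22, 5·y_collating + 5·y_paper = 45.
→ y_collating = 2 and y_paper = 7.
Δz = y_collating·Δb = 2 × (-3) = -6, so new z* = 2276 − 6 = 2270.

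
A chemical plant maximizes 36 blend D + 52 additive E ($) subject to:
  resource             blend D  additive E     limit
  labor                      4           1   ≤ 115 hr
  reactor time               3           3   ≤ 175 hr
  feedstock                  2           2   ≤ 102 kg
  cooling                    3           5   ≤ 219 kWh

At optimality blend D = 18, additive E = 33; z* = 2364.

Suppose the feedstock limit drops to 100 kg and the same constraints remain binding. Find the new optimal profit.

2352

Binding: feedstock and cooling. Non-binding: labor (10 unused), reactor time (22 unused).
Slack constraints have shadow price 0 (complementary slackness).
Dual feasibility on the basic columns requires 2·y_feedstock + 3·y_cooling = 36, 2·y_feedstock + 5·y_cooling = 52.
This yields shadow prices y_feedstock = 6, y_cooling = 8.
Δz = y_feedstock·Δb = 6 × (-2) = -12, so new z* = 2364 − 12 = 2352.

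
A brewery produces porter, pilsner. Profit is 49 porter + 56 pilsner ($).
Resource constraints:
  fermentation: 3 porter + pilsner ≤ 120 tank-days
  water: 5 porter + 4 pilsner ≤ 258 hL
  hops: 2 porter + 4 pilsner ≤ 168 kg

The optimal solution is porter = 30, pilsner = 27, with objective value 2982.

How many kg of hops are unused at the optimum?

0

hops used = 2·30 + 4·27 = 168; slack = 168 − 168 = 0.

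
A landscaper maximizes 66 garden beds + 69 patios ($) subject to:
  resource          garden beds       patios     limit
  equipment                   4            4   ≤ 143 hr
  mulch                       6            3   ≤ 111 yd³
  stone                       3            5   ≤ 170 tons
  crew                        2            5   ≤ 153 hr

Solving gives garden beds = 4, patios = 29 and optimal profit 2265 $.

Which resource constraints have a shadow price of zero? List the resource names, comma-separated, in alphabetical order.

equipment: 132/143 (slack 11)
mulch: 111/111 (binding)
stone: 157/170 (slack 13)
crew: 153/153 (binding)
By complementary slackness, a constraint with positive slack has shadow price 0 → equipment, stone.

equipment, stone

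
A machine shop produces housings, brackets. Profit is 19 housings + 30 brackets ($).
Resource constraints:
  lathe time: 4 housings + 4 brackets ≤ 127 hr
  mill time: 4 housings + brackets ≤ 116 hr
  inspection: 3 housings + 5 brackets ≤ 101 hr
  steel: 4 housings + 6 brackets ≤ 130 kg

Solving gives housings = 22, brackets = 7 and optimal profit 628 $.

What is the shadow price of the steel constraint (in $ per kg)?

2.5

Check each constraint at x*: lathe time 116/127 (slack 11); mill time 95/116 (slack 21); inspection 101/101 (tight); steel 130/130 (tight).
Slack constraints have shadow price 0 (complementary slackness).
The binding rows give the dual system: 3·y_inspection + 4·y_steel = 19 and 5·y_inspection + 6·y_steel = 30.
This yields shadow prices y_inspection = 3, y_steel = 2.5.
Shadow price of steel = 2.5.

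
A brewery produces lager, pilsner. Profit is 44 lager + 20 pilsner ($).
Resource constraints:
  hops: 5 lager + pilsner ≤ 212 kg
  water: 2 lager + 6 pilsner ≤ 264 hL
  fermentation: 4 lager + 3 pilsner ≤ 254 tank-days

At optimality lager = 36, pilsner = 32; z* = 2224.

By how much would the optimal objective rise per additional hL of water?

2

At the optimum: hops uses 212 of 212 (binding); water uses 264 of 264 (binding); fermentation uses 240 of 254 (slack = 14).
Since fermentation is not tight, its dual is 0.
From A_Bᵀ y = c: 5·y_hops + 2·y_water = 44; 1·y_hops + 6·y_water = 20.
Solving: y_hops = 8, y_water = 2.
Shadow price of water = 2.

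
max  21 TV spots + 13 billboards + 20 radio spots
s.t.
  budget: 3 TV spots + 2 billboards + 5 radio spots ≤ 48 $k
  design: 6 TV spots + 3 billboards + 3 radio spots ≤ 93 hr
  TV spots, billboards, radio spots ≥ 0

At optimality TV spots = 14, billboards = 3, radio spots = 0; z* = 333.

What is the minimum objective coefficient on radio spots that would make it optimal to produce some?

At the optimum: budget uses 48 of 48 (binding); design uses 93 of 93 (binding).
Dual feasibility on the basic columns requires 3·y_budget + 6·y_design = 21, 2·y_budget + 3·y_design = 13.
→ y_budget = 5 and y_design = 1.
radio spots enters the basis when its profit ≥ yᵀa₃ = 5·5 + 1·3 = 28.

28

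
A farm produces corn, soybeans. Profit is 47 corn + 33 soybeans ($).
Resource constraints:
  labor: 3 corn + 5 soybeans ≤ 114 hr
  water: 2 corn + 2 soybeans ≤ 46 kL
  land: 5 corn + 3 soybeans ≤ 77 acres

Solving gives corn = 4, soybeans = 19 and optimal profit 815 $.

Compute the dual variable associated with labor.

Binding: water and land. Non-binding: labor (7 unused).
Since labor is not tight, its dual is 0.
From A_Bᵀ y = c: 2·y_water + 5·y_land = 47; 2·y_water + 3·y_land = 33.
Solving: y_water = 6, y_land = 7.
Shadow price of labor = 0.

0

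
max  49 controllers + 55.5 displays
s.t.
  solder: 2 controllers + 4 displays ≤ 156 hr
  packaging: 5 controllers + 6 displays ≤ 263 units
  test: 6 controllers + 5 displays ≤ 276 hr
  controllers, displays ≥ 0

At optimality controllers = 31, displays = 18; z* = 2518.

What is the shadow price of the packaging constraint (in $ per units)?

8

Check each constraint at x*: solder 134/156 (slack 22); packaging 263/263 (tight); test 276/276 (tight).
By complementary slackness, y = 0 for the non-binding constraint.
Dual feasibility on the basic columns requires 5·y_packaging + 6·y_test = 49, 6·y_packaging + 5·y_test = 55.5.
This yields shadow prices y_packaging = 8, y_test = 1.5.
Shadow price of packaging = 8.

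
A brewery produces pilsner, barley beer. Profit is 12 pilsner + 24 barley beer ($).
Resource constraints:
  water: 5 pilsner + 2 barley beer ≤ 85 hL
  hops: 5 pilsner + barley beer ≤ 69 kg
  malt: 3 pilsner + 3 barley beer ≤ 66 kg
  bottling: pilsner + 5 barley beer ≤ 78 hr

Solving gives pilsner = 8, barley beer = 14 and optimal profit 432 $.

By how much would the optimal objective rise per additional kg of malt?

Binding: malt and bottling. Non-binding: water (17 unused), hops (15 unused).
By complementary slackness, y = 0 for the non-binding constraints.
The binding rows give the dual system: 3·y_malt + 1·y_bottling = 12 and 3·y_malt + 5·y_bottling = 24.
→ y_malt = 3 and y_bottling = 3.
Shadow price of malt = 3.

3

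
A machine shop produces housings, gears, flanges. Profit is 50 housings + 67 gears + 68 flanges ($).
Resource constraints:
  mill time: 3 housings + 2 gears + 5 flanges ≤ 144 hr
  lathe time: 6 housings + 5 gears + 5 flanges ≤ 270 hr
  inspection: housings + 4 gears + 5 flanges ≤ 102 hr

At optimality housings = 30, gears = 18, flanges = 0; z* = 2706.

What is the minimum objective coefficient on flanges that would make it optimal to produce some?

75

At the optimum: mill time uses 126 of 144 (slack = 18); lathe time uses 270 of 270 (binding); inspection uses 102 of 102 (binding).
Slack constraints have shadow price 0 (complementary slackness).
Dual feasibility on the basic columns requires 6·y_lathe time + 1·y_inspection = 50, 5·y_lathe time + 4·y_inspection = 67.
Solving: y_lathe time = 7, y_inspection = 8.
flanges enters the basis when its profit ≥ yᵀa₃ = 7·5 + 8·5 = 75.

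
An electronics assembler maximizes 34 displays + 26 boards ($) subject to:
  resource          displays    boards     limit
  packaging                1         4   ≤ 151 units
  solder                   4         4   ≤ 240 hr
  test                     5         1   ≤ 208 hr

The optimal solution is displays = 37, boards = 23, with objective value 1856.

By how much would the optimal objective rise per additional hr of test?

2

At the optimum: packaging uses 129 of 151 (slack = 22); solder uses 240 of 240 (binding); test uses 208 of 208 (binding).
Slack constraints have shadow price 0 (complementary slackness).
Dual feasibility on the basic columns requires 4·y_solder + 5·y_test = 34, 4·y_solder + 1·y_test = 26.
This yields shadow prices y_solder = 6, y_test = 2.
Shadow price of test = 2.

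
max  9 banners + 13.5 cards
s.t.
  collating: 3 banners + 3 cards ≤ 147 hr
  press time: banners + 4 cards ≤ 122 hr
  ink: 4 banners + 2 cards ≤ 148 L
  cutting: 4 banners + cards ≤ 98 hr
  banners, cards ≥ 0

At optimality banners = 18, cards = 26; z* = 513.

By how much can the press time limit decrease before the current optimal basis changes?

Binding constraints: press time, cutting. The basis is B = [[1,4],[4,1]] with det -15.
Per unit decrease in press time, x* moves by d = (0.0667, -0.2667).
The basis stays optimal until cards reaches 0; allowable decrease = 97.5 hr.

97.5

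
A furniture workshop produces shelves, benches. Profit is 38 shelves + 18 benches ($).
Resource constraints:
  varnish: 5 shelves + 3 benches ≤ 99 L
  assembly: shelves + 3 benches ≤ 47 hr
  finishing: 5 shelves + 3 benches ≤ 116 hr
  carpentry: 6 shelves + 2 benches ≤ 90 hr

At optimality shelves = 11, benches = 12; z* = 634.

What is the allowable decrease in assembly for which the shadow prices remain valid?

32

Binding constraints: assembly, carpentry. The basis is B = [[1,3],[6,2]] with det -16.
Per unit decrease in assembly, x* moves by d = (0.125, -0.375).
The basis stays optimal until benches reaches 0; allowable decrease = 32 hr.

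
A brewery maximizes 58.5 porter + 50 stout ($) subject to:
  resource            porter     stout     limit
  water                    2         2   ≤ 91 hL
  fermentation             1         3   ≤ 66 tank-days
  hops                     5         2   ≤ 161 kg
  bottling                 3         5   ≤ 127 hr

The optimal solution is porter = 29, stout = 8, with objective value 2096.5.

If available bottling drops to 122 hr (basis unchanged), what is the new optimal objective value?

2061.5

At the optimum: water uses 74 of 91 (slack = 17); fermentation uses 53 of 66 (slack = 13); hops uses 161 of 161 (binding); bottling uses 127 of 127 (binding).
By complementary slackness, y = 0 for the non-binding constraints.
The binding rows give the dual system: 5·y_hops + 3·y_bottling = 58.5 and 2·y_hops + 5·y_bottling = 50.
→ y_hops = 7.5 and y_bottling = 7.
Δz = y_bottling·Δb = 7 × (-5) = -35, so new z* = 2096.5 − 35 = 2061.5.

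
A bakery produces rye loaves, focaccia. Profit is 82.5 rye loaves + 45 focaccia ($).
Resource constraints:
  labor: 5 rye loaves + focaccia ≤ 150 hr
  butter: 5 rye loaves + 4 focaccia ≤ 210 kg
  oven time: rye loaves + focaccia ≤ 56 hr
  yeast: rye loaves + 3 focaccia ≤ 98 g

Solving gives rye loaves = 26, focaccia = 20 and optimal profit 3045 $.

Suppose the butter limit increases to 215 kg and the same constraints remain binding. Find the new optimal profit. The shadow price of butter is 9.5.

3092.5

Δb = 5, so new z* = 3045 + (9.5)·(5) = 3045 + 47.5 = 3092.5.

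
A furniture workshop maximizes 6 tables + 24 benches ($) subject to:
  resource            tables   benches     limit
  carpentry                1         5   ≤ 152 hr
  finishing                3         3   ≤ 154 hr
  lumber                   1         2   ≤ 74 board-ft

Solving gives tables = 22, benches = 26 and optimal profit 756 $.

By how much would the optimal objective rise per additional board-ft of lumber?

At the optimum: carpentry uses 152 of 152 (binding); finishing uses 144 of 154 (slack = 10); lumber uses 74 of 74 (binding).
Slack constraints have shadow price 0 (complementary slackness).
The binding rows give the dual system: 1·y_carpentry + 1·y_lumber = 6 and 5·y_carpentry + 2·y_lumber = 24.
This yields shadow prices y_carpentry = 4, y_lumber = 2.
Shadow price of lumber = 2.

2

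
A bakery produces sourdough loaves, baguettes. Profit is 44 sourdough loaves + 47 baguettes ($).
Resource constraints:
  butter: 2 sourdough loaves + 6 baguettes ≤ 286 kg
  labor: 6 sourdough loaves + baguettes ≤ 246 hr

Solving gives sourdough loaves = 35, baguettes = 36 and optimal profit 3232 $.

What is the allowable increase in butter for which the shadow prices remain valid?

Binding constraints: butter, labor. The basis is B = [[2,6],[6,1]] with det -34.
Per unit increase in butter, x* moves by d = (-0.0294, 0.1765).
The basis stays optimal until sourdough loaves reaches 0; allowable increase = 1190 kg.

1190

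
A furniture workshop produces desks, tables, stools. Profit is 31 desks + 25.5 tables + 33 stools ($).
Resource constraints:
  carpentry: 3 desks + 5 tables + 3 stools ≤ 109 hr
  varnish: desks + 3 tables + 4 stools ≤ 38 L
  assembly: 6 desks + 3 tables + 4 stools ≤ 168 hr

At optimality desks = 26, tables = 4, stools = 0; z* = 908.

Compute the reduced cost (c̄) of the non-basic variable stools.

At the optimum: carpentry uses 98 of 109 (slack = 11); varnish uses 38 of 38 (binding); assembly uses 168 of 168 (binding).
Since carpentry is not tight, its dual is 0.
The binding rows give the dual system: 1·y_varnish + 6·y_assembly = 31 and 3·y_varnish + 3·y_assembly = 25.5.
→ y_varnish = 4 and y_assembly = 4.5.
Reduced cost of stools: c₃ − yᵀa₃ = 33 − (4·4 + 4.5·4) = 33 − 34 = -1.

-1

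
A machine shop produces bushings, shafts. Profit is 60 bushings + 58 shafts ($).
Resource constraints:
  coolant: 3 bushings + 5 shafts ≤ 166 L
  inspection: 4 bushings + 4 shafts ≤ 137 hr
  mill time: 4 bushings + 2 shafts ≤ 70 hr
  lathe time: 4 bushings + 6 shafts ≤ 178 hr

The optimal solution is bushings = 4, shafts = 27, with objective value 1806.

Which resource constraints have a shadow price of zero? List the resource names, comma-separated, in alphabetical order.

coolant: 147/166 (slack 19)
inspection: 124/137 (slack 13)
mill time: 70/70 (binding)
lathe time: 178/178 (binding)
By complementary slackness, a constraint with positive slack has shadow price 0 → coolant, inspection.

coolant, inspection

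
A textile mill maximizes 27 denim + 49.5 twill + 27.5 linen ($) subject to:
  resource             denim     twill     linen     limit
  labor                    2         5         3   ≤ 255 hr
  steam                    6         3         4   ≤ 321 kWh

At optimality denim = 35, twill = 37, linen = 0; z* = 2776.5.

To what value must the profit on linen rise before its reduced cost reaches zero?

Both labor and steam are binding at x*.
Dual feasibility on the basic columns requires 2·y_labor + 6·y_steam = 27, 5·y_labor + 3·y_steam = 49.5.
This yields shadow prices y_labor = 9, y_steam = 1.5.
linen enters the basis when its profit ≥ yᵀa₃ = 9·3 + 1.5·4 = 33.

33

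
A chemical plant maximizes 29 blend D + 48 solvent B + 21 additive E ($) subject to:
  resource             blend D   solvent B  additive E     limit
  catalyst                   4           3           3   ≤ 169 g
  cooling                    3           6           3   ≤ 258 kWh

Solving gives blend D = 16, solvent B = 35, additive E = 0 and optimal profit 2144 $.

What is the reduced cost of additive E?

-6

Check each constraint at x*: catalyst 169/169 (tight); cooling 258/258 (tight).
From A_Bᵀ y = c: 4·y_catalyst + 3·y_cooling = 29; 3·y_catalyst + 6·y_cooling = 48.
Solving: y_catalyst = 2, y_cooling = 7.
Reduced cost of additive E: c₃ − yᵀa₃ = 21 − (2·3 + 7·3) = 21 − 27 = -6.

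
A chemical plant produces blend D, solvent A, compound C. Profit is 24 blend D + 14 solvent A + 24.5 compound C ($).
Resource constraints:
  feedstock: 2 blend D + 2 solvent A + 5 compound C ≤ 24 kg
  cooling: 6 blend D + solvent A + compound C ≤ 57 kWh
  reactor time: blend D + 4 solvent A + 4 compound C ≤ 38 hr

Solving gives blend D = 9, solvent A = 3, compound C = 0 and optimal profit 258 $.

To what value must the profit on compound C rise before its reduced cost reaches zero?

32

Binding: feedstock and cooling. Non-binding: reactor time (17 unused).
Slack constraints have shadow price 0 (complementary slackness).
The binding rows give the dual system: 2·y_feedstock + 6·y_cooling = 24 and 2·y_feedstock + 1·y_cooling = 14.
→ y_feedstock = 6 and y_cooling = 2.
compound C enters the basis when its profit ≥ yᵀa₃ = 6·5 + 2·1 = 32.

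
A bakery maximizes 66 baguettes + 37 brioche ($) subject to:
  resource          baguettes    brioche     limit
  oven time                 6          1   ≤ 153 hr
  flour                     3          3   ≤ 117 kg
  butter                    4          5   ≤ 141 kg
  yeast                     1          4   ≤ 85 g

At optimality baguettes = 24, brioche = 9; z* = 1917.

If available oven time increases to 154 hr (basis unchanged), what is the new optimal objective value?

Binding: oven time and butter. Non-binding: flour (18 unused), yeast (25 unused).
Since flour, yeast are not tight, their duals are 0.
The binding rows give the dual system: 6·y_oven time + 4·y_butter = 66 and 1·y_oven time + 5·y_butter = 37.
→ y_oven time = 7 and y_butter = 6.
Δz = y_oven time·Δb = 7 × (1) = 7, so new z* = 1917 + 7 = 1924.

1924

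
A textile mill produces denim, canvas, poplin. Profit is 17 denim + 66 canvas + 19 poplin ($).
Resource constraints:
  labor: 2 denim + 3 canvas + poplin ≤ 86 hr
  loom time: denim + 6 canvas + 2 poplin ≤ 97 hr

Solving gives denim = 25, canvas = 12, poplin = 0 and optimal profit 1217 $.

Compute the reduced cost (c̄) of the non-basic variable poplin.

-3

Check each constraint at x*: labor 86/86 (tight); loom time 97/97 (tight).
From A_Bᵀ y = c: 2·y_labor + 1·y_loom time = 17; 3·y_labor + 6·y_loom time = 66.
→ y_labor = 4 and y_loom time = 9.
Reduced cost of poplin: c₃ − yᵀa₃ = 19 − (4·1 + 9·2) = 19 − 22 = -3.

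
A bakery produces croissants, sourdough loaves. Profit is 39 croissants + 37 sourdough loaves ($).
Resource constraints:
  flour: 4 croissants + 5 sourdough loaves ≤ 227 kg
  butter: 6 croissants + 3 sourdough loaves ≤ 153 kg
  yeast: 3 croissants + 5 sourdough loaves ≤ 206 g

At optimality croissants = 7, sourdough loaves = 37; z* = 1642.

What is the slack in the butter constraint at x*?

butter used = 6·7 + 3·37 = 153; slack = 153 − 153 = 0.

0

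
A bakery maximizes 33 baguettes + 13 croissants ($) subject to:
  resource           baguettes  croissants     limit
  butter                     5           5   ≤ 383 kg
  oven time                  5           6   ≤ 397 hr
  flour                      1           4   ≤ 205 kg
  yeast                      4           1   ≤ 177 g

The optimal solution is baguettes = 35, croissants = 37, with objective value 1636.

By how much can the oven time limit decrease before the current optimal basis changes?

175.75

Binding constraints: oven time, yeast. The basis is B = [[5,6],[4,1]] with det -19.
Per unit decrease in oven time, x* moves by d = (0.0526, -0.2105).
The basis stays optimal until croissants reaches 0; allowable decrease = 175.75 hr.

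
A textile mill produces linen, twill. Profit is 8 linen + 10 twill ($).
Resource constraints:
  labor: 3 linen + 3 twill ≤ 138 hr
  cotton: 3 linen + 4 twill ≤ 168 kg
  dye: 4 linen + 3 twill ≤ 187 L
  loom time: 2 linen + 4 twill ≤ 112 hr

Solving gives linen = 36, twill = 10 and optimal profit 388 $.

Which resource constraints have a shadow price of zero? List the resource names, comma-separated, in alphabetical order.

cotton, dye

labor: 138/138 (binding)
cotton: 148/168 (slack 20)
dye: 174/187 (slack 13)
loom time: 112/112 (binding)
By complementary slackness, a constraint with positive slack has shadow price 0 → cotton, dye.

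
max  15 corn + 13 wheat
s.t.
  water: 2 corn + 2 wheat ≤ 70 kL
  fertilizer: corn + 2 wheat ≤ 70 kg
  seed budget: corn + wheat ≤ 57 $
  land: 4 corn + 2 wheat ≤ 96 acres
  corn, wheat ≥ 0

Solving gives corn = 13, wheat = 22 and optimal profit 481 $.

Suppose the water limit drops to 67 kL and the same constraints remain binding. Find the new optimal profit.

464.5

Binding: water and land. Non-binding: fertilizer (13 unused), seed budget (22 unused).
By complementary slackness, y = 0 for the non-binding constraints.
The binding rows give the dual system: 2·y_water + 4·y_land = 15 and 2·y_water + 2·y_land = 13.
→ y_water = 5.5 and y_land = 1.
Δz = y_water·Δb = 5.5 × (-3) = -16.5, so new z* = 481 − 16.5 = 464.5.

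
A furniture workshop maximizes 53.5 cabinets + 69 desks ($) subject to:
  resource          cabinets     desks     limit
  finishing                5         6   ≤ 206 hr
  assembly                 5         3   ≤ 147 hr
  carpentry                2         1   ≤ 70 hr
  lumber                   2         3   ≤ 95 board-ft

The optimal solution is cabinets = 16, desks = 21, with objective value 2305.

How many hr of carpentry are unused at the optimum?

17

carpentry used = 2·16 + 1·21 = 53; slack = 70 − 53 = 17.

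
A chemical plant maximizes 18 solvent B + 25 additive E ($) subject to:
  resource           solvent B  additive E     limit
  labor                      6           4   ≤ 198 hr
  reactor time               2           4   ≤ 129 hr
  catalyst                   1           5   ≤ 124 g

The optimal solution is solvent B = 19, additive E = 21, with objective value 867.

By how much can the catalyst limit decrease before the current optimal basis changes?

Binding constraints: labor, catalyst. The basis is B = [[6,4],[1,5]] with det 26.
Per unit decrease in catalyst, x* moves by d = (0.1538, -0.2308).
The basis stays optimal until additive E reaches 0; allowable decrease = 91 g.

91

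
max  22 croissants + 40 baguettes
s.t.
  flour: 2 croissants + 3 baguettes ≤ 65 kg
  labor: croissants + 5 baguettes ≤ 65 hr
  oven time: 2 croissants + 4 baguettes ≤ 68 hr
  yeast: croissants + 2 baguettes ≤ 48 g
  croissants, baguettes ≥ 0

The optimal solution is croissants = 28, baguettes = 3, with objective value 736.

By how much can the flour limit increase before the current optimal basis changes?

Binding constraints: flour, oven time. The basis is B = [[2,3],[2,4]] with det 2.
Per unit increase in flour, x* moves by d = (2, -1).
The basis stays optimal until baguettes reaches 0; allowable increase = 3 kg.

3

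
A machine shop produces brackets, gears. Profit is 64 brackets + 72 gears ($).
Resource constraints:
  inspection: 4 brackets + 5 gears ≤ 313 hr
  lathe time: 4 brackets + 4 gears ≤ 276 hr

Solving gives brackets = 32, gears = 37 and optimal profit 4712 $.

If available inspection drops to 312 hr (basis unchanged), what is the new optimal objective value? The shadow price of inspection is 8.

4704

Δb = -1, so new z* = 4712 + (8)·(-1) = 4712 − 8 = 4704.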